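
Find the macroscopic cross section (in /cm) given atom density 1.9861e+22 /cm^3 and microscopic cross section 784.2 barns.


Sigma = N * sigma_barns * 1e-24
Sigma = 1.9861e+22 * 784.2 * 1e-24
Sigma = 15.575 /cm

15.575


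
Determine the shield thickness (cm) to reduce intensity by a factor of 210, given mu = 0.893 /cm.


x = ln(factor) / mu
x = ln(210) / 0.893
x = 5.9878 cm

5.9878


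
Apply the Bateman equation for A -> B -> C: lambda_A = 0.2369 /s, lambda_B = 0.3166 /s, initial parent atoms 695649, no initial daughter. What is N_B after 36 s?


N_B(t) = lambda_A * N_A0 / (lambda_B - lambda_A) * [exp(-lambda_A*t) - exp(-lambda_B*t)]
exp(-0.2369*36) = 1.977712e-04; exp(-0.3166*36) = 1.122239e-05
N_B = 0.2369 * 695649 / (0.3166 - 0.2369) * (1.977712e-04 - 1.122239e-05)
N_B = 385.74

385.74


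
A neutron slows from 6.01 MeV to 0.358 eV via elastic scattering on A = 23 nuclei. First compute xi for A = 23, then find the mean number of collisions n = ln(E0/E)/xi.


xi = 1 + (A-1)^2/(2A)*ln((A-1)/(A+1)) = 0.08448899 (for A = 23)
n = ln(E0/E) / xi
n = ln(6.01e6 / 0.358) / 0.08448899
n = ln(1.678771e+07) / 0.08448899 = 196.90

196.90


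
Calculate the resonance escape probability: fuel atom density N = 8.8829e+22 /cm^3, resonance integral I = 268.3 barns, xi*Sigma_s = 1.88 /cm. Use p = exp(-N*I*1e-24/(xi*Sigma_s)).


p = exp(-N * I * 1e-24 / (xi*Sigma_s))
p = exp(-8.8829e+22 * 268.3 * 1e-24 / 1.88)
p = 3.1220e-06

3.1220e-06


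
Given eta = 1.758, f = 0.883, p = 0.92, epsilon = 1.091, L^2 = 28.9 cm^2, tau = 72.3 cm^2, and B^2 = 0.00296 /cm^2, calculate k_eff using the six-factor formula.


k_inf = eta*f*p*eps = 1.758*0.883*0.92*1.091 = 1.558089
P_TNL = 1/(1 + L^2*B^2) = 1/(1 + 28.9*0.00296) = 0.9211971
P_FNL = exp(-B^2*tau) = exp(-0.00296*72.3) = 0.8073419
k_eff = k_inf * P_TNL * P_FNL = 1.558089 * 0.9211971 * 0.8073419
k_eff = 1.1588

1.1588


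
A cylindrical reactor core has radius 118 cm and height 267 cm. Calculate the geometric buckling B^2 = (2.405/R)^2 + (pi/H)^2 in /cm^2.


B^2 = (2.405/R)^2 + (pi/H)^2
B^2 = (2.405/118)^2 + (pi/267)^2
B^2 = 5.5384e-04 /cm^2

5.5384e-04


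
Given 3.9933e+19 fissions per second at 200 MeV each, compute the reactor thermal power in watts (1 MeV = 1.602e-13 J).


P = fission_rate * E_MeV * 1.602e-13
P = 3.9933e+19 * 200 * 1.602e-13
P = 1.2795e+09 W

1.2795e+09


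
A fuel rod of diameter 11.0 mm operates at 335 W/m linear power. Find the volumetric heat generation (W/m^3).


r = D / 2 / 1000 = 11.0 / 2 / 1000 = 0.0055 m
q''' = q' / (pi * r^2)
q''' = 335 / (pi * 0.0055^2)
q''' = 3.5251e+06 W/m^3

3.5251e+06


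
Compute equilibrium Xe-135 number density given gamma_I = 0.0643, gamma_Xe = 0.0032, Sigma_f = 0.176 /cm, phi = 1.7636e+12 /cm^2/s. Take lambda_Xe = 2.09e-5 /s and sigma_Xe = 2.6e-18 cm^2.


Xe_eq = (gamma_I + gamma_Xe) * Sigma_f * phi / (lambda_Xe + sigma_Xe * phi)
Numerator = (0.0643 + 0.0032) * 0.176 * 1.7636e+12 = 2.095157e+10
Denominator = 2.09e-5 + 2.6e-18 * 1.7636e+12 = 2.548536e-05
Xe_eq = 2.095157e+10 / 2.548536e-05 = 8.2210e+14 /cm^3

8.2210e+14


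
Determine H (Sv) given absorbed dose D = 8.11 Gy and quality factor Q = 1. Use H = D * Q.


H = D * Q
H = 8.11 * 1
H = 8.1100 Sv

8.1100


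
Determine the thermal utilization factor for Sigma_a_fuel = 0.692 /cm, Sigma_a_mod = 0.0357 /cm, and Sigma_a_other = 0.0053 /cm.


f = Sigma_a_fuel / (Sigma_a_fuel + Sigma_a_mod + Sigma_a_other)
f = 0.692 / (0.692 + 0.0357 + 0.0053)
f = 0.94407

0.94407


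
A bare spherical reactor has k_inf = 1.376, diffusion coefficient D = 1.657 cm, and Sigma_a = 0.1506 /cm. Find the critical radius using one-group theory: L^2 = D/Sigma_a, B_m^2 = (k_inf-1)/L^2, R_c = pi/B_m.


L^2 = D / Sigma_a = 1.657 / 0.1506 = 11.00266 cm^2
B_m^2 = (k_inf - 1) / L^2 = (1.376 - 1) / 11.00266 = 0.03417355 /cm^2
For a bare sphere: B_g = pi/R, so R_c = pi / sqrt(B_m^2)
R_c = pi / sqrt(0.03417355) = 16.994 cm

16.994


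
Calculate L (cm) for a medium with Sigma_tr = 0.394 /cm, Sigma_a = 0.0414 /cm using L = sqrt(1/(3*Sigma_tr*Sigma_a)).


D = 1 / (3 * Sigma_tr) = 1 / (3 * 0.394) = 0.8460237 cm
L = sqrt(D / Sigma_a)
L = sqrt(0.8460237 / 0.0414)
L = 4.5205 cm

4.5205


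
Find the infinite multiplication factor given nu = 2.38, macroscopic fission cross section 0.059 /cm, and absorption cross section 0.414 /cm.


k_inf = nu * Sigma_f / Sigma_a
k_inf = 2.38 * 0.059 / 0.414
k_inf = 0.33918

0.33918


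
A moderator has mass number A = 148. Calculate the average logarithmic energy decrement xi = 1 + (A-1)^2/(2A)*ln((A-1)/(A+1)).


xi = 1 + (A-1)^2/(2A) * ln((A-1)/(A+1))
xi = 1 + (148-1)^2/(2*148) * ln((148-1)/(148 +1))
xi = 0.013453

0.013453


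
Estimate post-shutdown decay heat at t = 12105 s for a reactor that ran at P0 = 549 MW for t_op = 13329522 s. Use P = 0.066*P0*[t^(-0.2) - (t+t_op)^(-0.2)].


P/P0 = 0.066 * [t^(-0.2) - (t + t_op)^(-0.2)]
P/P0 = 0.066 * [12105^(-0.2) - (12105 + 13329522)^(-0.2)]
P/P0 = 0.066 * [0.1525482 - 0.03758013] = 0.007587893
P = 549 * 0.007587893 = 4.1658 MW

4.1658


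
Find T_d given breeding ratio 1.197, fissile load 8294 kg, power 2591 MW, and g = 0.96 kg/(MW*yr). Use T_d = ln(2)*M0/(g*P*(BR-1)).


Breeding gain G = BR - 1 = 1.197 - 1 = 0.197
Fissile production rate = g * P * G = 0.96 * 2591 * 0.197 = 490.00992 kg/yr
T_d = ln(2) * M0 / (g * P * G)
T_d = ln(2) * 8294 / 490.00992 = 11.732 yr

11.732


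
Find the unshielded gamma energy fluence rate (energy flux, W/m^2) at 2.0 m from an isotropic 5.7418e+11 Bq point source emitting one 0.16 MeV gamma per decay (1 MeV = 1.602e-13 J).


psi = A * E * 1.602e-13 / (4*pi*r^2)
psi = 5.7418e+11 * 0.16 * 1.602e-13 / (4*pi*2.0^2)
psi = 2.9279e-04 W/m^2

2.9279e-04


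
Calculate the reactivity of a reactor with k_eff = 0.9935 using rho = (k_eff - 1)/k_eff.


rho = (k_eff - 1) / k_eff
rho = (0.9935 - 1) / 0.9935
rho = -0.0065425

-0.0065425


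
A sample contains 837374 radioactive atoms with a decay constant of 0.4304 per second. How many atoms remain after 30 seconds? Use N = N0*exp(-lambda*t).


N = N0 * exp(-lambda * t)
N = 837374 * exp(-0.4304 * 30)
N = 2.0669

2.0669


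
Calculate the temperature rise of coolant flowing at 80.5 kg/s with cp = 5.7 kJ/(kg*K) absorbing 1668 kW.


dT = Q / (m_dot * cp)
dT = 1668 / (80.5 * 5.7)
dT = 3.6352 C

3.6352


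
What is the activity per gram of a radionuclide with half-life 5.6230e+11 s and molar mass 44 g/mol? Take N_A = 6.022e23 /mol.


lambda = ln(2) / t_half = ln(2) / 5.6230e+11 = 1.232700e-12 /s
SA = lambda * N_A / M
SA = 1.232700e-12 * 6.022e23 / 44
SA = 1.6871e+10 Bq/g

1.6871e+10


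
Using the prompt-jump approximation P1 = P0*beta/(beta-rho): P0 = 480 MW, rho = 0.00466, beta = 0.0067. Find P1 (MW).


P1/P0 = beta / (beta - rho)
P1/P0 = 0.0067 / (0.0067 - 0.00466) = 3.284314
P1 = 480 * 3.284314 = 1576.5 MW

1576.5


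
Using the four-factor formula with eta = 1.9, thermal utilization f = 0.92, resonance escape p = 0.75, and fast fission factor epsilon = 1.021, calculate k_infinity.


k_inf = eta * f * p * epsilon
k_inf = 1.9 * 0.92 * 0.75 * 1.021
k_inf = 1.3385

1.3385


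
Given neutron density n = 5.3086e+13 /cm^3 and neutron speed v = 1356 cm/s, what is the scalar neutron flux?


phi = n * v
phi = 5.3086e+13 * 1356
phi = 7.1985e+16 /cm^2/s

7.1985e+16


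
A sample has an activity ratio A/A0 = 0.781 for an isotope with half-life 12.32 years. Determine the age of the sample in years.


lambda = ln(2) / t_half = ln(2) / 12.32 = 0.05626195 /yr
t = -ln(A/A0) / lambda
t = -ln(0.781) / 0.05626195
t = 4.3934 yr

4.3934


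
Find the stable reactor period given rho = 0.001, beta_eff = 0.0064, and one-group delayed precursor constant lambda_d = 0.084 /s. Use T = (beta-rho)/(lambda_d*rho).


T = (beta - rho) / (lambda_d * rho)
T = (0.0064 - 0.001) / (0.084 * 0.001)
T = 64.286 s

64.286


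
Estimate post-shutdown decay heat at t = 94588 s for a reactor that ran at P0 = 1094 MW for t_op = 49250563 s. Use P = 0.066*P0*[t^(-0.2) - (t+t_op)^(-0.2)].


P/P0 = 0.066 * [t^(-0.2) - (t + t_op)^(-0.2)]
P/P0 = 0.066 * [94588^(-0.2) - (94588 + 49250563)^(-0.2)]
P/P0 = 0.066 * [0.1011190 - 0.02893018] = 0.004764462
P = 1094 * 0.004764462 = 5.2123 MW

5.2123


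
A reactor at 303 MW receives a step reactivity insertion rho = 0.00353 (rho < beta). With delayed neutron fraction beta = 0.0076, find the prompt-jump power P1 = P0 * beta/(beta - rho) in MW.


P1/P0 = beta / (beta - rho)
P1/P0 = 0.0076 / (0.0076 - 0.00353) = 1.867322
P1 = 303 * 1.867322 = 565.80 MW

565.80


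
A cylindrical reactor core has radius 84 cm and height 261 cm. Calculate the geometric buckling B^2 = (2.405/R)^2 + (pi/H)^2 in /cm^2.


B^2 = (2.405/R)^2 + (pi/H)^2
B^2 = (2.405/84)^2 + (pi/261)^2
B^2 = 9.6461e-04 /cm^2

9.6461e-04


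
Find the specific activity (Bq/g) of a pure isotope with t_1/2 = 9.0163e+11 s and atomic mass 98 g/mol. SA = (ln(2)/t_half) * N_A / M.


lambda = ln(2) / t_half = ln(2) / 9.0163e+11 = 7.687712e-13 /s
SA = lambda * N_A / M
SA = 7.687712e-13 * 6.022e23 / 98
SA = 4.7240e+09 Bq/g

4.7240e+09


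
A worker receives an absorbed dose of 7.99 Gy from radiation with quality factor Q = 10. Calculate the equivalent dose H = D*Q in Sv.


H = D * Q
H = 7.99 * 10
H = 79.900 Sv

79.900


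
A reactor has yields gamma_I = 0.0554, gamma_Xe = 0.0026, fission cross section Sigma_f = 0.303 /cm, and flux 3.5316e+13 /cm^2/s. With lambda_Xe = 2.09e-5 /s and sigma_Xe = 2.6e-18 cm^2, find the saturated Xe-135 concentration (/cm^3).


Xe_eq = (gamma_I + gamma_Xe) * Sigma_f * phi / (lambda_Xe + sigma_Xe * phi)
Numerator = (0.0554 + 0.0026) * 0.303 * 3.5316e+13 = 6.206434e+11
Denominator = 2.09e-5 + 2.6e-18 * 3.5316e+13 = 1.127216e-04
Xe_eq = 6.206434e+11 / 1.127216e-04 = 5.5060e+15 /cm^3

5.5060e+15


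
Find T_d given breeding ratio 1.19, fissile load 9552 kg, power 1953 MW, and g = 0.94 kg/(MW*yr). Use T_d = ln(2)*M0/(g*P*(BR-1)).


Breeding gain G = BR - 1 = 1.19 - 1 = 0.19
Fissile production rate = g * P * G = 0.94 * 1953 * 0.19 = 348.8058 kg/yr
T_d = ln(2) * M0 / (g * P * G)
T_d = ln(2) * 9552 / 348.8058 = 18.982 yr

18.982


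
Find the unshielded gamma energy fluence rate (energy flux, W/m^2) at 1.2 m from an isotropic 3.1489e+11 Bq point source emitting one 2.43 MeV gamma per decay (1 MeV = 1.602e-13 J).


psi = A * E * 1.602e-13 / (4*pi*r^2)
psi = 3.1489e+11 * 2.43 * 1.602e-13 / (4*pi*1.2^2)
psi = 0.0067742 W/m^2

0.0067742


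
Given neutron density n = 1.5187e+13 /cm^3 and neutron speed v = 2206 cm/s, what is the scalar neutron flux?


phi = n * v
phi = 1.5187e+13 * 2206
phi = 3.3503e+16 /cm^2/s

3.3503e+16


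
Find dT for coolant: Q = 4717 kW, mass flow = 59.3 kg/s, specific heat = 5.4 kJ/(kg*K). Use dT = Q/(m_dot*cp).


dT = Q / (m_dot * cp)
dT = 4717 / (59.3 * 5.4)
dT = 14.730 C

14.730


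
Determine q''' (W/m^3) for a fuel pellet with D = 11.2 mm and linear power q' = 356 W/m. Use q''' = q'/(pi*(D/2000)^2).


r = D / 2 / 1000 = 11.2 / 2 / 1000 = 0.0056 m
q''' = q' / (pi * r^2)
q''' = 356 / (pi * 0.0056^2)
q''' = 3.6135e+06 W/m^3

3.6135e+06


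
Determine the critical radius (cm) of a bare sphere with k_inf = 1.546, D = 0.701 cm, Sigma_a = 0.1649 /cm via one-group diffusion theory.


L^2 = D / Sigma_a = 0.701 / 0.1649 = 4.251061 cm^2
B_m^2 = (k_inf - 1) / L^2 = (1.546 - 1) / 4.251061 = 0.1284385 /cm^2
For a bare sphere: B_g = pi/R, so R_c = pi / sqrt(B_m^2)
R_c = pi / sqrt(0.1284385) = 8.7660 cm

8.7660


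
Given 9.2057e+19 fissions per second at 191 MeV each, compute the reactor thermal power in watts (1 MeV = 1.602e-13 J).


P = fission_rate * E_MeV * 1.602e-13
P = 9.2057e+19 * 191 * 1.602e-13
P = 2.8168e+09 W

2.8168e+09


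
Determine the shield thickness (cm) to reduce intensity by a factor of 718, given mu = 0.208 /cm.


x = ln(factor) / mu
x = ln(718) / 0.208
x = 31.618 cm

31.618


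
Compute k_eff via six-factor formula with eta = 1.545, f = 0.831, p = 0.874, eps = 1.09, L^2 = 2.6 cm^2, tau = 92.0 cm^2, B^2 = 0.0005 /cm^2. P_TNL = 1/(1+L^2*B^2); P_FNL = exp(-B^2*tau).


k_inf = eta*f*p*eps = 1.545*0.831*0.874*1.09 = 1.223115
P_TNL = 1/(1 + L^2*B^2) = 1/(1 + 2.6*0.0005) = 0.9987017
P_FNL = exp(-B^2*tau) = exp(-0.0005*92.0) = 0.9550420
k_eff = k_inf * P_TNL * P_FNL = 1.223115 * 0.9987017 * 0.9550420
k_eff = 1.1666

1.1666


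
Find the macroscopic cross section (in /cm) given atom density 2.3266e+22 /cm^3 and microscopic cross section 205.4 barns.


Sigma = N * sigma_barns * 1e-24
Sigma = 2.3266e+22 * 205.4 * 1e-24
Sigma = 4.7788 /cm

4.7788


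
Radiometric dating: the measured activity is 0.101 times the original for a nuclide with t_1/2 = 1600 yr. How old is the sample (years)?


lambda = ln(2) / t_half = ln(2) / 1600 = 4.332170e-04 /yr
t = -ln(A/A0) / lambda
t = -ln(0.101) / 4.332170e-04
t = 5292.1 yr

5292.1


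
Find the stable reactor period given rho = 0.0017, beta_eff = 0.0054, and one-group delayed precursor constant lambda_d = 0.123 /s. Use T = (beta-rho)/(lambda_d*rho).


T = (beta - rho) / (lambda_d * rho)
T = (0.0054 - 0.0017) / (0.123 * 0.0017)
T = 17.695 s

17.695


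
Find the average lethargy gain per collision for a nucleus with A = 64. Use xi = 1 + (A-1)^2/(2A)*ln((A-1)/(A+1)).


xi = 1 + (A-1)^2/(2A) * ln((A-1)/(A+1))
xi = 1 + (64-1)^2/(2*64) * ln((64-1)/(64 +1))
xi = 0.030927

0.030927


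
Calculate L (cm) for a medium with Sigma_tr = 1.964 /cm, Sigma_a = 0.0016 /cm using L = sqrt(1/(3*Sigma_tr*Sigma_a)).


D = 1 / (3 * Sigma_tr) = 1 / (3 * 1.964) = 0.1697217 cm
L = sqrt(D / Sigma_a)
L = sqrt(0.1697217 / 0.0016)
L = 10.299 cm

10.299


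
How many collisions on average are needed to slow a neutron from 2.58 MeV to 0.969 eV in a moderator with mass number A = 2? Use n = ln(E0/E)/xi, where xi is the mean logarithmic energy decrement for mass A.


xi = 1 + (A-1)^2/(2A)*ln((A-1)/(A+1)) = 0.7253469 (for A = 2)
n = ln(E0/E) / xi
n = ln(2.58e6 / 0.969) / 0.7253469
n = ln(2.662539e+06) / 0.7253469 = 20.397

20.397


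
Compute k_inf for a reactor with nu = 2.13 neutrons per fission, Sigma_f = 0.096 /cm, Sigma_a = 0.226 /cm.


k_inf = nu * Sigma_f / Sigma_a
k_inf = 2.13 * 0.096 / 0.226
k_inf = 0.90478

0.90478


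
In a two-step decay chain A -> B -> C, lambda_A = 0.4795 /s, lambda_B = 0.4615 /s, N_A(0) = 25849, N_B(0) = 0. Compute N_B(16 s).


N_B(t) = lambda_A * N_A0 / (lambda_B - lambda_A) * [exp(-lambda_A*t) - exp(-lambda_B*t)]
exp(-0.4795*16) = 4.656855e-04; exp(-0.4615*16) = 6.211115e-04
N_B = 0.4795 * 25849 / (0.4615 - 0.4795) * (4.656855e-04 - 6.211115e-04)
N_B = 107.02

107.02


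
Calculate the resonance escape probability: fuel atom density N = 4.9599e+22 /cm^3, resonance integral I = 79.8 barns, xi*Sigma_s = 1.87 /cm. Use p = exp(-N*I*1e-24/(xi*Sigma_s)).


p = exp(-N * I * 1e-24 / (xi*Sigma_s))
p = exp(-4.9599e+22 * 79.8 * 1e-24 / 1.87)
p = 0.12044

0.12044


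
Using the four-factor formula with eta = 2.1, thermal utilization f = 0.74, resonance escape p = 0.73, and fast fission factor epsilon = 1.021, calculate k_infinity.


k_inf = eta * f * p * epsilon
k_inf = 2.1 * 0.74 * 0.73 * 1.021
k_inf = 1.1582

1.1582


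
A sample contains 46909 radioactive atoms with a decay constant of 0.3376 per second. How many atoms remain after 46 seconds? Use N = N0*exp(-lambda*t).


N = N0 * exp(-lambda * t)
N = 46909 * exp(-0.3376 * 46)
N = 0.0084496

0.0084496


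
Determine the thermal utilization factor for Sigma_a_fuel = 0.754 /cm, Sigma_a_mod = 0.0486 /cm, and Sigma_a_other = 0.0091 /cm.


f = Sigma_a_fuel / (Sigma_a_fuel + Sigma_a_mod + Sigma_a_other)
f = 0.754 / (0.754 + 0.0486 + 0.0091)
f = 0.92891

0.92891


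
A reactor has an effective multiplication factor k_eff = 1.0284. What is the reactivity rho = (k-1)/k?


rho = (k_eff - 1) / k_eff
rho = (1.0284 - 1) / 1.0284
rho = 0.027616

0.027616


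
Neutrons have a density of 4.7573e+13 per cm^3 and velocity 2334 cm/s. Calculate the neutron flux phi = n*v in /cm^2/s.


phi = n * v
phi = 4.7573e+13 * 2334
phi = 1.1104e+17 /cm^2/s

1.1104e+17


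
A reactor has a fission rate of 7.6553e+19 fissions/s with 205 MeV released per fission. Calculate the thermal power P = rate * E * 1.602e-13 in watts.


P = fission_rate * E_MeV * 1.602e-13
P = 7.6553e+19 * 205 * 1.602e-13
P = 2.5141e+09 W

2.5141e+09


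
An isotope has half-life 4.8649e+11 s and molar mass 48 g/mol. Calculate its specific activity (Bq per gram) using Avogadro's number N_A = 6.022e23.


lambda = ln(2) / t_half = ln(2) / 4.8649e+11 = 1.424792e-12 /s
SA = lambda * N_A / M
SA = 1.424792e-12 * 6.022e23 / 48
SA = 1.7875e+10 Bq/g

1.7875e+10


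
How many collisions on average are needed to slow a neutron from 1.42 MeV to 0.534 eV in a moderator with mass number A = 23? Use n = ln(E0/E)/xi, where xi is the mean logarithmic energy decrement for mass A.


xi = 1 + (A-1)^2/(2A)*ln((A-1)/(A+1)) = 0.08448899 (for A = 23)
n = ln(E0/E) / xi
n = ln(1.42e6 / 0.534) / 0.08448899
n = ln(2.659176e+06) / 0.08448899 = 175.09

175.09


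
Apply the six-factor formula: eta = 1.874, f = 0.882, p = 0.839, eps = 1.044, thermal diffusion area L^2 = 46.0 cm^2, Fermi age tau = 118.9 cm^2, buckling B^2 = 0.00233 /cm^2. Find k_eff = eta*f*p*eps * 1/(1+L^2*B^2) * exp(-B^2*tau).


k_inf = eta*f*p*eps = 1.874*0.882*0.839*1.044 = 1.447774
P_TNL = 1/(1 + L^2*B^2) = 1/(1 + 46.0*0.00233) = 0.9031955
P_FNL = exp(-B^2*tau) = exp(-0.00233*118.9) = 0.7580264
k_eff = k_inf * P_TNL * P_FNL = 1.447774 * 0.9031955 * 0.7580264
k_eff = 0.99121

0.99121


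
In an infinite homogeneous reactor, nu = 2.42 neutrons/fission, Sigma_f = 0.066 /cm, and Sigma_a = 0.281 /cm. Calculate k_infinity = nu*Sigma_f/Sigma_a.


k_inf = nu * Sigma_f / Sigma_a
k_inf = 2.42 * 0.066 / 0.281
k_inf = 0.56840

0.56840


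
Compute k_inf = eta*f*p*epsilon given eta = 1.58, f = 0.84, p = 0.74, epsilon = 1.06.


k_inf = eta * f * p * epsilon
k_inf = 1.58 * 0.84 * 0.74 * 1.06
k_inf = 1.0411

1.0411


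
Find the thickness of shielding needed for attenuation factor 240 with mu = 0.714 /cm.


x = ln(factor) / mu
x = ln(240) / 0.714
x = 7.6760 cm

7.6760


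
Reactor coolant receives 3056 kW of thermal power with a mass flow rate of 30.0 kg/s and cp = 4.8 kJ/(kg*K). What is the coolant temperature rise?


dT = Q / (m_dot * cp)
dT = 3056 / (30.0 * 4.8)
dT = 21.222 C

21.222


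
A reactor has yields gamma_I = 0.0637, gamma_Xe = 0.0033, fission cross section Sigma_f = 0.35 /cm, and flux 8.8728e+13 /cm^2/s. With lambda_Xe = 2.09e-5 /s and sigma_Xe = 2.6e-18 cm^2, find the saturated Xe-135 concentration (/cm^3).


Xe_eq = (gamma_I + gamma_Xe) * Sigma_f * phi / (lambda_Xe + sigma_Xe * phi)
Numerator = (0.0637 + 0.0033) * 0.35 * 8.8728e+13 = 2.080672e+12
Denominator = 2.09e-5 + 2.6e-18 * 8.8728e+13 = 2.515928e-04
Xe_eq = 2.080672e+12 / 2.515928e-04 = 8.2700e+15 /cm^3

8.2700e+15


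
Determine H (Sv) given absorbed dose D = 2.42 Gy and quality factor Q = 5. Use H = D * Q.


H = D * Q
H = 2.42 * 5
H = 12.100 Sv

12.100


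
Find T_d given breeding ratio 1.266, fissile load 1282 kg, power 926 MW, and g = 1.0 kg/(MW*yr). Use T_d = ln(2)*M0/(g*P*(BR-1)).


Breeding gain G = BR - 1 = 1.266 - 1 = 0.266
Fissile production rate = g * P * G = 1.0 * 926 * 0.266 = 246.316 kg/yr
T_d = ln(2) * M0 / (g * P * G)
T_d = ln(2) * 1282 / 246.316 = 3.6076 yr

3.6076


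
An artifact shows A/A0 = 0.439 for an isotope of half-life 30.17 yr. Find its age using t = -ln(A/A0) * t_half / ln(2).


lambda = ln(2) / t_half = ln(2) / 30.17 = 0.02297472 /yr
t = -ln(A/A0) / lambda
t = -ln(0.439) / 0.02297472
t = 35.833 yr

35.833


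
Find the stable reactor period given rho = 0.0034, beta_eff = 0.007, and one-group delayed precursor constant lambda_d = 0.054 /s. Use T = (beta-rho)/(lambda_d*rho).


T = (beta - rho) / (lambda_d * rho)
T = (0.007 - 0.0034) / (0.054 * 0.0034)
T = 19.608 s

19.608


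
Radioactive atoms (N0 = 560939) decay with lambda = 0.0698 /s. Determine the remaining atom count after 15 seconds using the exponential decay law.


N = N0 * exp(-lambda * t)
N = 560939 * exp(-0.0698 * 15)
N = 196883

196883


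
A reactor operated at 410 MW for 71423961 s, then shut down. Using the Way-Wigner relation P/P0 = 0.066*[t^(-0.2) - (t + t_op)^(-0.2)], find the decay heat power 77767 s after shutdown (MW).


P/P0 = 0.066 * [t^(-0.2) - (t + t_op)^(-0.2)]
P/P0 = 0.066 * [77767^(-0.2) - (77767 + 71423961)^(-0.2)]
P/P0 = 0.066 * [0.1051577 - 0.02686190] = 0.005167523
P = 410 * 0.005167523 = 2.1187 MW

2.1187


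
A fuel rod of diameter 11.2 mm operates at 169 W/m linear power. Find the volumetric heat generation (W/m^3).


r = D / 2 / 1000 = 11.2 / 2 / 1000 = 0.0056 m
q''' = q' / (pi * r^2)
q''' = 169 / (pi * 0.0056^2)
q''' = 1.7154e+06 W/m^3

1.7154e+06


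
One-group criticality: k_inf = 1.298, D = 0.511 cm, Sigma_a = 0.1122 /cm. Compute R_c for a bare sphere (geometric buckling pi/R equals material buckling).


L^2 = D / Sigma_a = 0.511 / 0.1122 = 4.554367 cm^2
B_m^2 = (k_inf - 1) / L^2 = (1.298 - 1) / 4.554367 = 0.06543171 /cm^2
For a bare sphere: B_g = pi/R, so R_c = pi / sqrt(B_m^2)
R_c = pi / sqrt(0.06543171) = 12.282 cm

12.282


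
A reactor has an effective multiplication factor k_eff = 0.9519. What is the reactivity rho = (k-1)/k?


rho = (k_eff - 1) / k_eff
rho = (0.9519 - 1) / 0.9519
rho = -0.050531

-0.050531


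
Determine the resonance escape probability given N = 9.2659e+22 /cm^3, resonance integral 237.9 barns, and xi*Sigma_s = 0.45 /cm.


p = exp(-N * I * 1e-24 / (xi*Sigma_s))
p = exp(-9.2659e+22 * 237.9 * 1e-24 / 0.45)
p = 5.3183e-22

5.3183e-22


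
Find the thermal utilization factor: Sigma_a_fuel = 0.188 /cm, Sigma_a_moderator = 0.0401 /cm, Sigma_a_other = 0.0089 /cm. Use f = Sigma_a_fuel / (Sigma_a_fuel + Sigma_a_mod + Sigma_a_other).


f = Sigma_a_fuel / (Sigma_a_fuel + Sigma_a_mod + Sigma_a_other)
f = 0.188 / (0.188 + 0.0401 + 0.0089)
f = 0.79325

0.79325


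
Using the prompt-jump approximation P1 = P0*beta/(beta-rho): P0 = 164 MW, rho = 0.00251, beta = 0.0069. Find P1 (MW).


P1/P0 = beta / (beta - rho)
P1/P0 = 0.0069 / (0.0069 - 0.00251) = 1.571754
P1 = 164 * 1.571754 = 257.77 MW

257.77


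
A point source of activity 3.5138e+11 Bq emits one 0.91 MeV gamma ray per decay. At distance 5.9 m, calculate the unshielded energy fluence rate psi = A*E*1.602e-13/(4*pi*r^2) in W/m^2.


psi = A * E * 1.602e-13 / (4*pi*r^2)
psi = 3.5138e+11 * 0.91 * 1.602e-13 / (4*pi*5.9^2)
psi = 1.1710e-04 W/m^2

1.1710e-04


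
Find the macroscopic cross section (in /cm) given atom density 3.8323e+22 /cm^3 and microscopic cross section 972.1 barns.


Sigma = N * sigma_barns * 1e-24
Sigma = 3.8323e+22 * 972.1 * 1e-24
Sigma = 37.254 /cm

37.254


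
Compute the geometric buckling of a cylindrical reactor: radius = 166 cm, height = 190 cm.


B^2 = (2.405/R)^2 + (pi/H)^2
B^2 = (2.405/166)^2 + (pi/190)^2
B^2 = 4.8330e-04 /cm^2

4.8330e-04


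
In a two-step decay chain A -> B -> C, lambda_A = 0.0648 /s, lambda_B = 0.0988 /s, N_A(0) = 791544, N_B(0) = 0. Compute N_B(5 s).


N_B(t) = lambda_A * N_A0 / (lambda_B - lambda_A) * [exp(-lambda_A*t) - exp(-lambda_B*t)]
exp(-0.0648*5) = 0.7232502; exp(-0.0988*5) = 0.6101808
N_B = 0.0648 * 791544 / (0.0988 - 0.0648) * (0.7232502 - 0.6101808)
N_B = 170575

170575


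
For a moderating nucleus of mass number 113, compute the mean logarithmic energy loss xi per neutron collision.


xi = 1 + (A-1)^2/(2A) * ln((A-1)/(A+1))
xi = 1 + (113-1)^2/(2*113) * ln((113-1)/(113 +1))
xi = 0.017595

0.017595


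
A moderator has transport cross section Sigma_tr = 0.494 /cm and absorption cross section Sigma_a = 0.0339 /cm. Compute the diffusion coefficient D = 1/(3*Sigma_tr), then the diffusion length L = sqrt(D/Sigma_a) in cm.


D = 1 / (3 * Sigma_tr) = 1 / (3 * 0.494) = 0.6747638 cm
L = sqrt(D / Sigma_a)
L = sqrt(0.6747638 / 0.0339)
L = 4.4615 cm

4.4615


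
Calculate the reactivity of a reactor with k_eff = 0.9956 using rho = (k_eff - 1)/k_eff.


rho = (k_eff - 1) / k_eff
rho = (0.9956 - 1) / 0.9956
rho = -0.0044194

-0.0044194


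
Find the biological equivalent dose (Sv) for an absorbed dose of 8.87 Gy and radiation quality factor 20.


H = D * Q
H = 8.87 * 20
H = 177.40 Sv

177.40


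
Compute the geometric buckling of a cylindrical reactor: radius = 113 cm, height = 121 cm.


B^2 = (2.405/R)^2 + (pi/H)^2
B^2 = (2.405/113)^2 + (pi/121)^2
B^2 = 0.0011271 /cm^2

0.0011271


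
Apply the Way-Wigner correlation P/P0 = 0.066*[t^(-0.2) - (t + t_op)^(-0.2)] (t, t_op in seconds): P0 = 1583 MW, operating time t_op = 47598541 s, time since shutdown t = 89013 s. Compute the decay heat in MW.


P/P0 = 0.066 * [t^(-0.2) - (t + t_op)^(-0.2)]
P/P0 = 0.066 * [89013^(-0.2) - (89013 + 47598541)^(-0.2)]
P/P0 = 0.066 * [0.1023551 - 0.02912856] = 0.004832952
P = 1583 * 0.004832952 = 7.6506 MW

7.6506


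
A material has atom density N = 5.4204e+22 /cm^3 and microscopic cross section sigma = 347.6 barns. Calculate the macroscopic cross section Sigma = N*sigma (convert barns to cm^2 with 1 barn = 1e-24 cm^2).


Sigma = N * sigma_barns * 1e-24
Sigma = 5.4204e+22 * 347.6 * 1e-24
Sigma = 18.841 /cm

18.841


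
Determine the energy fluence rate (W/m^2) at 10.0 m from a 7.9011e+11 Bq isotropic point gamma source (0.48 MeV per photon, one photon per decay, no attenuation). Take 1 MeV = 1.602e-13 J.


psi = A * E * 1.602e-13 / (4*pi*r^2)
psi = 7.9011e+11 * 0.48 * 1.602e-13 / (4*pi*10.0^2)
psi = 4.8348e-05 W/m^2

4.8348e-05


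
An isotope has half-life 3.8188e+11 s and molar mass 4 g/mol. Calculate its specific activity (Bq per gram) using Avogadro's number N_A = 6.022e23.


lambda = ln(2) / t_half = ln(2) / 3.8188e+11 = 1.815092e-12 /s
SA = lambda * N_A / M
SA = 1.815092e-12 * 6.022e23 / 4
SA = 2.7326e+11 Bq/g

2.7326e+11


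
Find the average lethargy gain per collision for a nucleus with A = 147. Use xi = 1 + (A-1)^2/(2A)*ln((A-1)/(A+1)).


xi = 1 + (A-1)^2/(2A) * ln((A-1)/(A+1))
xi = 1 + (147-1)^2/(2*147) * ln((147-1)/(147 +1))
xi = 0.013544

0.013544


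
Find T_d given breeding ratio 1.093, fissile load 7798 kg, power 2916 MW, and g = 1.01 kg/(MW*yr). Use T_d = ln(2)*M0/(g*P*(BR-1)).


Breeding gain G = BR - 1 = 1.093 - 1 = 0.093
Fissile production rate = g * P * G = 1.01 * 2916 * 0.093 = 273.89988 kg/yr
T_d = ln(2) * M0 / (g * P * G)
T_d = ln(2) * 7798 / 273.89988 = 19.734 yr

19.734


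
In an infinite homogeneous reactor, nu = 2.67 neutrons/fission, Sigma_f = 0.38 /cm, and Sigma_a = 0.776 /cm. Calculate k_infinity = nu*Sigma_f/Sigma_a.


k_inf = nu * Sigma_f / Sigma_a
k_inf = 2.67 * 0.38 / 0.776
k_inf = 1.3075

1.3075


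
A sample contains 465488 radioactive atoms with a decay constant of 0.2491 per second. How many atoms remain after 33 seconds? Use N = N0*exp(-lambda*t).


N = N0 * exp(-lambda * t)
N = 465488 * exp(-0.2491 * 33)
N = 125.28

125.28


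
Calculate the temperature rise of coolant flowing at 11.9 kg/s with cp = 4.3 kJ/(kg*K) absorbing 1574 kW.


dT = Q / (m_dot * cp)
dT = 1574 / (11.9 * 4.3)
dT = 30.760 C

30.760


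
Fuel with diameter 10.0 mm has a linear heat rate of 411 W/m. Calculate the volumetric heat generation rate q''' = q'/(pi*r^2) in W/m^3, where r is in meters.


r = D / 2 / 1000 = 10.0 / 2 / 1000 = 0.005 m
q''' = q' / (pi * r^2)
q''' = 411 / (pi * 0.005^2)
q''' = 5.2330e+06 W/m^3

5.2330e+06


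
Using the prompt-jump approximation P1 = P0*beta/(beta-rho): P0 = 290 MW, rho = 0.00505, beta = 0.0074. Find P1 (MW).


P1/P0 = beta / (beta - rho)
P1/P0 = 0.0074 / (0.0074 - 0.00505) = 3.148936
P1 = 290 * 3.148936 = 913.19 MW

913.19


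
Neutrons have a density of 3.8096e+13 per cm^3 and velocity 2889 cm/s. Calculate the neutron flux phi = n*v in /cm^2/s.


phi = n * v
phi = 3.8096e+13 * 2889
phi = 1.1006e+17 /cm^2/s

1.1006e+17


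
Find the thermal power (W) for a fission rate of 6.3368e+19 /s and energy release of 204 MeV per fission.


P = fission_rate * E_MeV * 1.602e-13
P = 6.3368e+19 * 204 * 1.602e-13
P = 2.0709e+09 W

2.0709e+09


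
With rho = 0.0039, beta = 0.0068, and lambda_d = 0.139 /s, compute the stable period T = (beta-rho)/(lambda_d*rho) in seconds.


T = (beta - rho) / (lambda_d * rho)
T = (0.0068 - 0.0039) / (0.139 * 0.0039)
T = 5.3496 s

5.3496


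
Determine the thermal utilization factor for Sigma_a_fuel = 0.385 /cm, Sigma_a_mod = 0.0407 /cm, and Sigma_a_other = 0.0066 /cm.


f = Sigma_a_fuel / (Sigma_a_fuel + Sigma_a_mod + Sigma_a_other)
f = 0.385 / (0.385 + 0.0407 + 0.0066)
f = 0.89059

0.89059


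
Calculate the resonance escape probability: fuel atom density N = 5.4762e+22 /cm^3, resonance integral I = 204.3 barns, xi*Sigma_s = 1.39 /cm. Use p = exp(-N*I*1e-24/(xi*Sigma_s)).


p = exp(-N * I * 1e-24 / (xi*Sigma_s))
p = exp(-5.4762e+22 * 204.3 * 1e-24 / 1.39)
p = 3.1947e-04

3.1947e-04


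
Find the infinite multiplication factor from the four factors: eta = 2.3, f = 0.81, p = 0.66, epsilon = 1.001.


k_inf = eta * f * p * epsilon
k_inf = 2.3 * 0.81 * 0.66 * 1.001
k_inf = 1.2308

1.2308


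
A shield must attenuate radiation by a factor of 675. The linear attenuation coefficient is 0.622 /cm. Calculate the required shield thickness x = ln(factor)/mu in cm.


x = ln(factor) / mu
x = ln(675) / 0.622
x = 10.474 cm

10.474


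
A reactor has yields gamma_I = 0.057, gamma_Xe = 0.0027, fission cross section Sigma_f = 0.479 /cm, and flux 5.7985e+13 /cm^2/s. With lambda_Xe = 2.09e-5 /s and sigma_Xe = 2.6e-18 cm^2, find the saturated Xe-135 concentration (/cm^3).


Xe_eq = (gamma_I + gamma_Xe) * Sigma_f * phi / (lambda_Xe + sigma_Xe * phi)
Numerator = (0.057 + 0.0027) * 0.479 * 5.7985e+13 = 1.658156e+12
Denominator = 2.09e-5 + 2.6e-18 * 5.7985e+13 = 1.716610e-04
Xe_eq = 1.658156e+12 / 1.716610e-04 = 9.6595e+15 /cm^3

9.6595e+15


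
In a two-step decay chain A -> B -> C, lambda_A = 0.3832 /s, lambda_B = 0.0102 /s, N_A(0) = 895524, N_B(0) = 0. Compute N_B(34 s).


N_B(t) = lambda_A * N_A0 / (lambda_B - lambda_A) * [exp(-lambda_A*t) - exp(-lambda_B*t)]
exp(-0.3832*34) = 2.196160e-06; exp(-0.0102*34) = 0.7069467
N_B = 0.3832 * 895524 / (0.0102 - 0.3832) * (2.196160e-06 - 0.7069467)
N_B = 650398

650398


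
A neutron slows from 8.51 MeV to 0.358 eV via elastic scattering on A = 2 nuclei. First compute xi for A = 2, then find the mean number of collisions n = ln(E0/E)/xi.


xi = 1 + (A-1)^2/(2A)*ln((A-1)/(A+1)) = 0.7253469 (for A = 2)
n = ln(E0/E) / xi
n = ln(8.51e6 / 0.358) / 0.7253469
n = ln(2.377095e+07) / 0.7253469 = 23.415

23.415


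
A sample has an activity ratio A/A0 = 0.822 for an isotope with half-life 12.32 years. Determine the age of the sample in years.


lambda = ln(2) / t_half = ln(2) / 12.32 = 0.05626195 /yr
t = -ln(A/A0) / lambda
t = -ln(0.822) / 0.05626195
t = 3.4840 yr

3.4840


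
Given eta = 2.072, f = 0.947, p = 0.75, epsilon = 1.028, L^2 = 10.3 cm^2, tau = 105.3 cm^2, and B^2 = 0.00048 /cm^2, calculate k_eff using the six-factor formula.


k_inf = eta*f*p*eps = 2.072*0.947*0.75*1.028 = 1.512844
P_TNL = 1/(1 + L^2*B^2) = 1/(1 + 10.3*0.00048) = 0.9950803
P_FNL = exp(-B^2*tau) = exp(-0.00048*105.3) = 0.9507121
k_eff = k_inf * P_TNL * P_FNL = 1.512844 * 0.9950803 * 0.9507121
k_eff = 1.4312

1.4312


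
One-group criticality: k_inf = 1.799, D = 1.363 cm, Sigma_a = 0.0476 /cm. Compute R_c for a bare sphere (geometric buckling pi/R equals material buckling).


L^2 = D / Sigma_a = 1.363 / 0.0476 = 28.63445 cm^2
B_m^2 = (k_inf - 1) / L^2 = (1.799 - 1) / 28.63445 = 0.02790345 /cm^2
For a bare sphere: B_g = pi/R, so R_c = pi / sqrt(B_m^2)
R_c = pi / sqrt(0.02790345) = 18.807 cm

18.807


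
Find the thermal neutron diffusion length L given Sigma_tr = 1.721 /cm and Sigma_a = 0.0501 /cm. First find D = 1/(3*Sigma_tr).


D = 1 / (3 * Sigma_tr) = 1 / (3 * 1.721) = 0.1936858 cm
L = sqrt(D / Sigma_a)
L = sqrt(0.1936858 / 0.0501)
L = 1.9662 cm

1.9662


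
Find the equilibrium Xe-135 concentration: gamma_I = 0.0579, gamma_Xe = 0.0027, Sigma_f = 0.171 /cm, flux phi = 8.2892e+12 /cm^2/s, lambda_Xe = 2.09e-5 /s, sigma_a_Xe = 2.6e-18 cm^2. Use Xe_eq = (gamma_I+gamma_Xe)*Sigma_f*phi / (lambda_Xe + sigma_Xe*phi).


Xe_eq = (gamma_I + gamma_Xe) * Sigma_f * phi / (lambda_Xe + sigma_Xe * phi)
Numerator = (0.0579 + 0.0027) * 0.171 * 8.2892e+12 = 8.589766e+10
Denominator = 2.09e-5 + 2.6e-18 * 8.2892e+12 = 4.245192e-05
Xe_eq = 8.589766e+10 / 4.245192e-05 = 2.0234e+15 /cm^3

2.0234e+15


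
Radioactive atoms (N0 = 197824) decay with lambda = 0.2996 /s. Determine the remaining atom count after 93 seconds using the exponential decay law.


N = N0 * exp(-lambda * t)
N = 197824 * exp(-0.2996 * 93)
N = 1.5690e-07

1.5690e-07


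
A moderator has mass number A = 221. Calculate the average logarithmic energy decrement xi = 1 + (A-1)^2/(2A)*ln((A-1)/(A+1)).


xi = 1 + (A-1)^2/(2A) * ln((A-1)/(A+1))
xi = 1 + (221-1)^2/(2*221) * ln((221-1)/(221 +1))
xi = 0.0090225

0.0090225


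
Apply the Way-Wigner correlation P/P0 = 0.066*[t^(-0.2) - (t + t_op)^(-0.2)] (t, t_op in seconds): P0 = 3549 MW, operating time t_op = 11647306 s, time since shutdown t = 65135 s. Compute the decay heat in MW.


P/P0 = 0.066 * [t^(-0.2) - (t + t_op)^(-0.2)]
P/P0 = 0.066 * [65135^(-0.2) - (65135 + 11647306)^(-0.2)]
P/P0 = 0.066 * [0.1089525 - 0.03857185] = 0.004645123
P = 3549 * 0.004645123 = 16.486 MW

16.486


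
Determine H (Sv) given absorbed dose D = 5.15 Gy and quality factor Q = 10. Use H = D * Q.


H = D * Q
H = 5.15 * 10
H = 51.500 Sv

51.500


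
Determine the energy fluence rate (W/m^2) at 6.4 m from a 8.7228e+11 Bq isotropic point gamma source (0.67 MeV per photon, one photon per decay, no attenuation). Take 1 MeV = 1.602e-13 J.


psi = A * E * 1.602e-13 / (4*pi*r^2)
psi = 8.7228e+11 * 0.67 * 1.602e-13 / (4*pi*6.4^2)
psi = 1.8190e-04 W/m^2

1.8190e-04


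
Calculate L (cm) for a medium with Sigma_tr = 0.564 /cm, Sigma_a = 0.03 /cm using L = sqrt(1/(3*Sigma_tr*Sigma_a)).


D = 1 / (3 * Sigma_tr) = 1 / (3 * 0.564) = 0.5910165 cm
L = sqrt(D / Sigma_a)
L = sqrt(0.5910165 / 0.03)
L = 4.4385 cm

4.4385


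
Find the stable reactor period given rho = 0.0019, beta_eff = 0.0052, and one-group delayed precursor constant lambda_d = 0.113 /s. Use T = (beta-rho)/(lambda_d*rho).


T = (beta - rho) / (lambda_d * rho)
T = (0.0052 - 0.0019) / (0.113 * 0.0019)
T = 15.370 s

15.370


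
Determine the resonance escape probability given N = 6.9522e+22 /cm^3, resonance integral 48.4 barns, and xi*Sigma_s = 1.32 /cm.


p = exp(-N * I * 1e-24 / (xi*Sigma_s))
p = exp(-6.9522e+22 * 48.4 * 1e-24 / 1.32)
p = 0.078149

0.078149


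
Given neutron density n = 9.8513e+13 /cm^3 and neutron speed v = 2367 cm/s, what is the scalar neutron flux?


phi = n * v
phi = 9.8513e+13 * 2367
phi = 2.3318e+17 /cm^2/s

2.3318e+17


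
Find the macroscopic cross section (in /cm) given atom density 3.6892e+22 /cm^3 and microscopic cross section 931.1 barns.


Sigma = N * sigma_barns * 1e-24
Sigma = 3.6892e+22 * 931.1 * 1e-24
Sigma = 34.350 /cm

34.350


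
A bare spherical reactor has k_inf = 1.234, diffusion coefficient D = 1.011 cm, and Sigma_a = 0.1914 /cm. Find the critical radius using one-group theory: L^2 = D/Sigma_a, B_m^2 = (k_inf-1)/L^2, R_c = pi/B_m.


L^2 = D / Sigma_a = 1.011 / 0.1914 = 5.282132 cm^2
B_m^2 = (k_inf - 1) / L^2 = (1.234 - 1) / 5.282132 = 0.04430029 /cm^2
For a bare sphere: B_g = pi/R, so R_c = pi / sqrt(B_m^2)
R_c = pi / sqrt(0.04430029) = 14.926 cm

14.926


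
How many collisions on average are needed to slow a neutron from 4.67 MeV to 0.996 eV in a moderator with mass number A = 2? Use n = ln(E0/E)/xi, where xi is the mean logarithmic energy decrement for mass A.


xi = 1 + (A-1)^2/(2A)*ln((A-1)/(A+1)) = 0.7253469 (for A = 2)
n = ln(E0/E) / xi
n = ln(4.67e6 / 0.996) / 0.7253469
n = ln(4.688755e+06) / 0.7253469 = 21.177

21.177


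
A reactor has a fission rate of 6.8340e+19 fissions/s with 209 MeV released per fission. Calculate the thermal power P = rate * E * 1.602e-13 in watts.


P = fission_rate * E_MeV * 1.602e-13
P = 6.8340e+19 * 209 * 1.602e-13
P = 2.2881e+09 W

2.2881e+09


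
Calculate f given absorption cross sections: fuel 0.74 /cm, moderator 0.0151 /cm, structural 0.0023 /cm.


f = Sigma_a_fuel / (Sigma_a_fuel + Sigma_a_mod + Sigma_a_other)
f = 0.74 / (0.74 + 0.0151 + 0.0023)
f = 0.97703

0.97703


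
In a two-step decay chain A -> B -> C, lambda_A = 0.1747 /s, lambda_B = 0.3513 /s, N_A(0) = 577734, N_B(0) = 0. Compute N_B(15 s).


N_B(t) = lambda_A * N_A0 / (lambda_B - lambda_A) * [exp(-lambda_A*t) - exp(-lambda_B*t)]
exp(-0.1747*15) = 0.07276647; exp(-0.3513*15) = 0.005146183
N_B = 0.1747 * 577734 / (0.3513 - 0.1747) * (0.07276647 - 0.005146183)
N_B = 38646

38646


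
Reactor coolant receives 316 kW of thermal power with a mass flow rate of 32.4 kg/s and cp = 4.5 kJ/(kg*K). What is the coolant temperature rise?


dT = Q / (m_dot * cp)
dT = 316 / (32.4 * 4.5)
dT = 2.1674 C

2.1674


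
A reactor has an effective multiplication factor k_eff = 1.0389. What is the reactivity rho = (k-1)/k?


rho = (k_eff - 1) / k_eff
rho = (1.0389 - 1) / 1.0389
rho = 0.037443

0.037443


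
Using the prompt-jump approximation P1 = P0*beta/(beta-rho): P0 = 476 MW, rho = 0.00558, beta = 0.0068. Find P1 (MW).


P1/P0 = beta / (beta - rho)
P1/P0 = 0.0068 / (0.0068 - 0.00558) = 5.573770
P1 = 476 * 5.573770 = 2653.1 MW

2653.1


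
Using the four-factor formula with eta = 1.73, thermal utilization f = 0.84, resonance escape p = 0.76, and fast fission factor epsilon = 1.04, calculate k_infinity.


k_inf = eta * f * p * epsilon
k_inf = 1.73 * 0.84 * 0.76 * 1.04
k_inf = 1.1486

1.1486


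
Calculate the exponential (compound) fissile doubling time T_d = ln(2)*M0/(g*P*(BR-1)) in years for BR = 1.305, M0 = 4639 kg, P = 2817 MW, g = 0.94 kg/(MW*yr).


Breeding gain G = BR - 1 = 1.305 - 1 = 0.305
Fissile production rate = g * P * G = 0.94 * 2817 * 0.305 = 807.6339 kg/yr
T_d = ln(2) * M0 / (g * P * G)
T_d = ln(2) * 4639 / 807.6339 = 3.9814 yr

3.9814


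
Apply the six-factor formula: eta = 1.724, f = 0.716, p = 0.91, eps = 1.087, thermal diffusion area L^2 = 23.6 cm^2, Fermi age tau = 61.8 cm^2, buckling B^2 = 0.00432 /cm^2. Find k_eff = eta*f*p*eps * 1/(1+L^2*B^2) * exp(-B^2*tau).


k_inf = eta*f*p*eps = 1.724*0.716*0.91*1.087 = 1.221016
P_TNL = 1/(1 + L^2*B^2) = 1/(1 + 23.6*0.00432) = 0.9074805
P_FNL = exp(-B^2*tau) = exp(-0.00432*61.8) = 0.7656914
k_eff = k_inf * P_TNL * P_FNL = 1.221016 * 0.9074805 * 0.7656914
k_eff = 0.84842

0.84842


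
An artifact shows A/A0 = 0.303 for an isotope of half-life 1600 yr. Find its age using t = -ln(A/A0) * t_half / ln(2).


lambda = ln(2) / t_half = ln(2) / 1600 = 4.332170e-04 /yr
t = -ln(A/A0) / lambda
t = -ln(0.303) / 4.332170e-04
t = 2756.2 yr

2756.2


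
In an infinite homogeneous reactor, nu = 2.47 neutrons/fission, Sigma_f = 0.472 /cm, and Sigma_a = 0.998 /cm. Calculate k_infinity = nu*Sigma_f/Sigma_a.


k_inf = nu * Sigma_f / Sigma_a
k_inf = 2.47 * 0.472 / 0.998
k_inf = 1.1682

1.1682


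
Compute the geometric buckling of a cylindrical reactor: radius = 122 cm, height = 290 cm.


B^2 = (2.405/R)^2 + (pi/H)^2
B^2 = (2.405/122)^2 + (pi/290)^2
B^2 = 5.0596e-04 /cm^2

5.0596e-04


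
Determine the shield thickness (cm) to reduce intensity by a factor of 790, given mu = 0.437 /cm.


x = ln(factor) / mu
x = ln(790) / 0.437
x = 15.268 cm

15.268


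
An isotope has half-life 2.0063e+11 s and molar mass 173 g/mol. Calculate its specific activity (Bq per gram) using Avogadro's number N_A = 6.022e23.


lambda = ln(2) / t_half = ln(2) / 2.0063e+11 = 3.454853e-12 /s
SA = lambda * N_A / M
SA = 3.454853e-12 * 6.022e23 / 173
SA = 1.2026e+10 Bq/g

1.2026e+10
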